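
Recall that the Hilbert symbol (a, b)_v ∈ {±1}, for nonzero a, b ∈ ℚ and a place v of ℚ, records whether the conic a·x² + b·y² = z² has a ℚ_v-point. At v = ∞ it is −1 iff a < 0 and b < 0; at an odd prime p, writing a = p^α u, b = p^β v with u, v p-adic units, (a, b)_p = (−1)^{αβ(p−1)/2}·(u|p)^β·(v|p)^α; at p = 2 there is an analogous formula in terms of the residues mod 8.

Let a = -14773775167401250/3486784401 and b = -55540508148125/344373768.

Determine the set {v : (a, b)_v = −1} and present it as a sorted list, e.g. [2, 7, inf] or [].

Mod squares: a ≡ -2002, b ≡ -5434. Check v ∈ {∞, 2, 3, 5, 7, 11, 13, 19, 43}.
v=13: a=13^1·(≡8), b=13^1·(≡7) mod 13; (8|13)=-1, (7|13)=-1; (−1)^{1·1·6}·(-1)^1·(-1)^1 = +1.
v=7: a=7^3·(≡2), b=7^2·(≡5) mod 7; (2|7)=+1, (5|7)=-1; (−1)^{3·2·3}·(+1)^2·(-1)^3 = -1.
v=19: a=19^4·(≡14), b=19^3·(≡3) mod 19; (14|19)=-1, (3|19)=-1; (−1)^{4·3·9}·(-1)^3·(-1)^4 = -1.
v=5: a=5^4·(≡3), b=5^4·(≡1) mod 5; (3|5)=-1, (1|5)=+1; (−1)^{4·4·2}·(-1)^4·(+1)^4 = +1.
v=43: a=43^2·(≡7), b=43^2·(≡27) mod 43; (7|43)=-1, (27|43)=-1; (−1)^{2·2·21}·(-1)^2·(-1)^2 = +1.
v=∞: -2002 < 0 and -5434 < 0  ⇒  (a,b)_∞ = -1.
v=11: a=11^1·(≡9), b=11^1·(≡5) mod 11; (9|11)=+1, (5|11)=+1; (−1)^{1·1·5}·(+1)^1·(+1)^1 = -1.
v=3: a=3^-20·(≡2), b=3^-16·(≡2) mod 3; (2|3)=-1, (2|3)=-1; (−1)^{-20·-16·1}·(-1)^-16·(-1)^-20 = +1.
v=2: v_2(a)=1, v_2(b)=-3; units ≡ 7, 3 (mod 8); ε·ε+αω+βω = 1·1+1·1+-3·0 ≡ 0  ⇒  (a,b)_2 = +1.
(-2002, -5434 / ℚ) ramifies at {7, 11, 19, ∞}: a division algebra.

[7, 11, 19, inf]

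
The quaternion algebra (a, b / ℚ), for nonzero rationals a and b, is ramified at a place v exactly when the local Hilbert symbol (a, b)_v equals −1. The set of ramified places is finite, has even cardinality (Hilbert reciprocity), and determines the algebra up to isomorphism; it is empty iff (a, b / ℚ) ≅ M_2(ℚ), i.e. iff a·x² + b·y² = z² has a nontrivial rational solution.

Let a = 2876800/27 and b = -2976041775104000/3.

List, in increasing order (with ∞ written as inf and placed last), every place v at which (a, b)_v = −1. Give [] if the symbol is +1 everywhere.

Mod squares: a ≡ 5394, b ≡ -26970. Check v ∈ {∞, 2, 3, 5, 29, 31}.
v=31: a=31^1·(≡19), b=31^3·(≡13) mod 31; (19|31)=+1, (13|31)=-1; (−1)^{1·3·15}·(+1)^3·(-1)^1 = +1.
v=3: a=3^-3·(≡1), b=3^-1·(≡1) mod 3; (1|3)=+1, (1|3)=+1; (−1)^{-3·-1·1}·(+1)^-1·(+1)^-3 = -1.
v=∞: 5394 > 0 and -26970 < 0  ⇒  (a,b)_∞ = +1.
v=5: a=5^2·(≡1), b=5^3·(≡1) mod 5; (1|5)=+1, (1|5)=+1; (−1)^{2·3·2}·(+1)^3·(+1)^2 = +1.
v=2: v_2(a)=7, v_2(b)=15; units ≡ 1, 3 (mod 8); ε·ε+αω+βω = 0·1+7·1+15·0 ≡ 1  ⇒  (a,b)_2 = -1.
v=29: a=29^1·(≡19), b=29^3·(≡19) mod 29; (19|29)=-1, (19|29)=-1; (−1)^{1·3·14}·(-1)^3·(-1)^1 = +1.
|Ram(5394, -26970)| = 2, even; anisotropic at {2, 3}.

[2, 3]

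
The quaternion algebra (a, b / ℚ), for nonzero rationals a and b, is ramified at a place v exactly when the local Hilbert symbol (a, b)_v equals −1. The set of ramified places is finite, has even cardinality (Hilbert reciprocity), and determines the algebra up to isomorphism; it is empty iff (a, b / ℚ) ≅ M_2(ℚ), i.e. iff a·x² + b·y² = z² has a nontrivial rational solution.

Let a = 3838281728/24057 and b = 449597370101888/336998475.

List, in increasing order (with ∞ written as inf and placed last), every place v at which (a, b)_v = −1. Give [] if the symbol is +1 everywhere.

[2, 11]

(a, b) ≡ (66, 22) mod (ℚ^×)²; places V = {2, 3, 5, 11, 37, 41, ∞}.
(a,b)_2: α=11, β=7; u≡1, v≡3 (mod 8); ε(u)ε(v)=0·1, αω(v)=11·1, βω(u)=7·0; sum ≡ 1  ⇒  -1.
(a,b)_5: α=0, u≡4; β=-2, v≡2 (mod 5); (4|5)=+1, (2|5)=-1; sign (−1)^0·+1^-2·-1^0 = +1.
(a,b)_∞: sgn(66)=+, sgn(22)=+, so +1.
(a,b)_41: α=0, u≡2; β=-2, v≡35 (mod 41); (2|41)=+1, (35|41)=-1; sign (−1)^0·+1^-2·-1^0 = +1.
(a,b)_37: α=4, u≡23; β=8, v≡5 (mod 37); (23|37)=-1, (5|37)=-1; sign (−1)^0·-1^8·-1^4 = +1.
(a,b)_3: α=-7, u≡1; β=-6, v≡1 (mod 3); (1|3)=+1, (1|3)=+1; sign (−1)^0·+1^-6·+1^-7 = +1.
(a,b)_11: α=-1, u≡8; β=-1, v≡2 (mod 11); (8|11)=-1, (2|11)=-1; sign (−1)^1·-1^-1·-1^-1 = -1.
(66, 22 / ℚ) ramifies at {2, 11}: a division algebra.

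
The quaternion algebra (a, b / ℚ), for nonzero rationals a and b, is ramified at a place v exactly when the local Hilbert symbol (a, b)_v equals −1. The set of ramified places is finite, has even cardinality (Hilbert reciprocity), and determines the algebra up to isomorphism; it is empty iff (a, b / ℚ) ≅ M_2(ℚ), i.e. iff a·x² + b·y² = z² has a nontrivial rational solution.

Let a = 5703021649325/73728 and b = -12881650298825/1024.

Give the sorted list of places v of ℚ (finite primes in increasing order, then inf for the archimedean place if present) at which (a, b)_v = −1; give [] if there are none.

(a, b) ≡ (5434, -17) mod (ℚ^×)²; places V = {2, 3, 5, 7, 11, 13, 17, 19, ∞}.
(a,b)_7: α=4, u≡4; β=4, v≡2 (mod 7); (4|7)=+1, (2|7)=+1; sign (−1)^0·+1^4·+1^4 = +1.
(a,b)_∞: sgn(5434)=+, sgn(-17)=−, so +1.
(a,b)_3: α=-2, u≡1; β=0, v≡1 (mod 3); (1|3)=+1, (1|3)=+1; sign (−1)^0·+1^0·+1^-2 = +1.
(a,b)_13: α=1, u≡7; β=0, v≡3 (mod 13); (7|13)=-1, (3|13)=+1; sign (−1)^0·-1^0·+1^1 = +1.
(a,b)_5: α=2, u≡1; β=2, v≡3 (mod 5); (1|5)=+1, (3|5)=-1; sign (−1)^0·+1^2·-1^2 = +1.
(a,b)_11: α=3, u≡6; β=2, v≡5 (mod 11); (6|11)=-1, (5|11)=+1; sign (−1)^0·-1^2·+1^3 = +1.
(a,b)_19: α=1, u≡7; β=2, v≡2 (mod 19); (7|19)=+1, (2|19)=-1; sign (−1)^0·+1^2·-1^1 = -1.
(a,b)_2: α=-13, β=-10; u≡5, v≡7 (mod 8); ε(u)ε(v)=0·1, αω(v)=-13·0, βω(u)=-10·1; sum ≡ 0  ⇒  +1.
(a,b)_17: α=2, u≡5; β=3, v≡4 (mod 17); (5|17)=-1, (4|17)=+1; sign (−1)^0·-1^3·+1^2 = -1.
Ram(5434, -17) = {17, 19}; no ℚ_17-point on the conic.

[17, 19]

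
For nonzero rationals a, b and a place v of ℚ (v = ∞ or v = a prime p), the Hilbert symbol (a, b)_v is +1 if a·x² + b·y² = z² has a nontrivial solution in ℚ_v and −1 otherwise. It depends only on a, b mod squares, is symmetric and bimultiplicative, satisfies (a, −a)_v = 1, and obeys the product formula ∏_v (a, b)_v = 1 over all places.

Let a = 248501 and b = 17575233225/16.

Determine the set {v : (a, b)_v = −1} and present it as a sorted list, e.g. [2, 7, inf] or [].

Mod squares: a ≡ 248501, b ≡ 418209. Check v ∈ {∞, 2, 3, 5, 11, 19, 23, 29, 41}.
v=29: a=29^1·(≡14), b=29^1·(≡2) mod 29; (14|29)=-1, (2|29)=-1; (−1)^{1·1·14}·(-1)^1·(-1)^1 = +1.
v=19: a=19^1·(≡7), b=19^1·(≡9) mod 19; (7|19)=+1, (9|19)=+1; (−1)^{1·1·9}·(+1)^1·(+1)^1 = -1.
v=11: a=11^1·(≡8), b=11^1·(≡3) mod 11; (8|11)=-1, (3|11)=+1; (−1)^{1·1·5}·(-1)^1·(+1)^1 = +1.
v=3: a=3^0·(≡2), b=3^1·(≡2) mod 3; (2|3)=-1, (2|3)=-1; (−1)^{0·1·1}·(-1)^1·(-1)^0 = -1.
v=5: a=5^0·(≡1), b=5^2·(≡4) mod 5; (1|5)=+1, (4|5)=+1; (−1)^{0·2·2}·(+1)^2·(+1)^0 = +1.
v=23: a=23^0·(≡9), b=23^1·(≡9) mod 23; (9|23)=+1, (9|23)=+1; (−1)^{0·1·11}·(+1)^1·(+1)^0 = +1.
v=∞: 248501 > 0 and 418209 > 0  ⇒  (a,b)_∞ = +1.
v=41: a=41^1·(≡34), b=41^2·(≡32) mod 41; (34|41)=-1, (32|41)=+1; (−1)^{1·2·20}·(-1)^2·(+1)^1 = +1.
v=2: v_2(a)=0, v_2(b)=-4; units ≡ 5, 1 (mod 8); ε·ε+αω+βω = 0·0+0·0+-4·1 ≡ 0  ⇒  (a,b)_2 = +1.
|Ram(248501, 418209)| = 2, even; anisotropic at {3, 19}.

[3, 19]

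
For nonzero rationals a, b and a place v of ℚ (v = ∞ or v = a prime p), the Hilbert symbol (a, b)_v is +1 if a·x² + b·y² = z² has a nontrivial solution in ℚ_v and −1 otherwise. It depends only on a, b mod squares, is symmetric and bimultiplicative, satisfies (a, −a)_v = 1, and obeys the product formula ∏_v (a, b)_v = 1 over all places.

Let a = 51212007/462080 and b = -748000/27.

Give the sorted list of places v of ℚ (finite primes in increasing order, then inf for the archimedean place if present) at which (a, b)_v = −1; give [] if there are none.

[11, 17]

(a, b) ≡ (64515, -5610) mod (ℚ^×)²; places V = {2, 3, 5, 7, 11, 17, 19, 23, ∞}.
(a,b)_∞: sgn(64515)=+, sgn(-5610)=−, so +1.
(a,b)_5: α=-1, u≡2; β=3, v≡3 (mod 5); (2|5)=-1, (3|5)=-1; sign (−1)^0·-1^3·-1^-1 = +1.
(a,b)_7: α=2, u≡5; β=0, v≡1 (mod 7); (5|7)=-1, (1|7)=+1; sign (−1)^0·-1^0·+1^2 = +1.
(a,b)_11: α=1, u≡10; β=1, v≡7 (mod 11); (10|11)=-1, (7|11)=-1; sign (−1)^1·-1^1·-1^1 = -1.
(a,b)_17: α=1, u≡1; β=1, v≡3 (mod 17); (1|17)=+1, (3|17)=-1; sign (−1)^0·+1^1·-1^1 = -1.
(a,b)_19: α=-2, u≡13; β=0, v≡18 (mod 19); (13|19)=-1, (18|19)=-1; sign (−1)^0·-1^0·-1^-2 = +1.
(a,b)_2: α=-8, β=5; u≡3, v≡3 (mod 8); ε(u)ε(v)=1·1, αω(v)=-8·1, βω(u)=5·1; sum ≡ 0  ⇒  +1.
(a,b)_23: α=1, u≡14; β=0, v≡13 (mod 23); (14|23)=-1, (13|23)=+1; sign (−1)^0·-1^0·+1^1 = +1.
(a,b)_3: α=5, u≡1; β=-3, v≡2 (mod 3); (1|3)=+1, (2|3)=-1; sign (−1)^1·+1^-3·-1^5 = +1.
(64515, -5610 / ℚ) ramifies at {11, 17}: a division algebra.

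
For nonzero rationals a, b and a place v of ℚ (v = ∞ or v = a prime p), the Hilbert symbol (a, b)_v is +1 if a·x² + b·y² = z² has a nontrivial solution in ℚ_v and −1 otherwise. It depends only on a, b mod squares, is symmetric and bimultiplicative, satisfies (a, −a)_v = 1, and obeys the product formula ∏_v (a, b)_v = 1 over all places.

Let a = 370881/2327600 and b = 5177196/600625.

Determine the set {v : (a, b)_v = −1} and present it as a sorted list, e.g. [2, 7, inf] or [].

Mod squares: a ≡ 11, b ≡ 19. Check v ∈ {∞, 2, 3, 5, 7, 11, 19, 23, 29, 31}.
v=29: a=29^2·(≡3), b=29^2·(≡11) mod 29; (3|29)=-1, (11|29)=-1; (−1)^{2·2·14}·(-1)^2·(-1)^2 = +1.
v=31: a=31^0·(≡24), b=31^-2·(≡2) mod 31; (24|31)=-1, (2|31)=+1; (−1)^{0·-2·15}·(-1)^-2·(+1)^0 = +1.
v=11: a=11^-1·(≡4), b=11^0·(≡8) mod 11; (4|11)=+1, (8|11)=-1; (−1)^{-1·0·5}·(+1)^0·(-1)^-1 = -1.
v=∞: 11 > 0 and 19 > 0  ⇒  (a,b)_∞ = +1.
v=3: a=3^2·(≡2), b=3^4·(≡1) mod 3; (2|3)=-1, (1|3)=+1; (−1)^{2·4·1}·(-1)^4·(+1)^2 = +1.
v=19: a=19^0·(≡4), b=19^1·(≡11) mod 19; (4|19)=+1, (11|19)=+1; (−1)^{0·1·9}·(+1)^1·(+1)^0 = +1.
v=2: v_2(a)=-4, v_2(b)=2; units ≡ 3, 3 (mod 8); ε·ε+αω+βω = 1·1+-4·1+2·1 ≡ 1  ⇒  (a,b)_2 = -1.
v=7: a=7^2·(≡1), b=7^0·(≡6) mod 7; (1|7)=+1, (6|7)=-1; (−1)^{2·0·3}·(+1)^0·(-1)^2 = +1.
v=5: a=5^-2·(≡4), b=5^-4·(≡1) mod 5; (4|5)=+1, (1|5)=+1; (−1)^{-2·-4·2}·(+1)^-4·(+1)^-2 = +1.
v=23: a=23^-2·(≡14), b=23^0·(≡19) mod 23; (14|23)=-1, (19|23)=-1; (−1)^{-2·0·11}·(-1)^0·(-1)^-2 = +1.
|Ram(11, 19)| = 2, even; anisotropic at {2, 11}.

[2, 11]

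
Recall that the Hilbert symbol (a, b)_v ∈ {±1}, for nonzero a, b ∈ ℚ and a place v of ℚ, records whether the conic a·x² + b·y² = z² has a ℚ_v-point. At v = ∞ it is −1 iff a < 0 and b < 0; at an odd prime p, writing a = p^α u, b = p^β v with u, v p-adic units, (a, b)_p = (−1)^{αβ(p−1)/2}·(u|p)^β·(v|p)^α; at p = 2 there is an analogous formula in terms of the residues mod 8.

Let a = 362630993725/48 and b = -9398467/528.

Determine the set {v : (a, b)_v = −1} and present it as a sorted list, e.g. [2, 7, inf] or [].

[3, 17, 19, 29]

(a, b) ≡ (18183, -167739) mod (ℚ^×)²; places V = {2, 3, 5, 7, 11, 13, 17, 19, 23, 29, 43, ∞}.
(a,b)_17: α=2, u≡3; β=1, v≡6 (mod 17); (3|17)=-1, (6|17)=-1; sign (−1)^0·-1^1·-1^2 = -1.
(a,b)_19: α=1, u≡6; β=0, v≡15 (mod 19); (6|19)=+1, (15|19)=-1; sign (−1)^0·+1^0·-1^1 = -1.
(a,b)_11: α=1, u≡1; β=-1, v≡8 (mod 11); (1|11)=+1, (8|11)=-1; sign (−1)^1·+1^-1·-1^1 = +1.
(a,b)_23: α=0, u≡18; β=1, v≡11 (mod 23); (18|23)=+1, (11|23)=-1; sign (−1)^0·+1^1·-1^0 = +1.
(a,b)_2: α=-4, β=-4; u≡7, v≡5 (mod 8); ε(u)ε(v)=1·0, αω(v)=-4·1, βω(u)=-4·0; sum ≡ 0  ⇒  +1.
(a,b)_5: α=2, u≡3; β=0, v≡1 (mod 5); (3|5)=-1, (1|5)=+1; sign (−1)^0·-1^0·+1^2 = +1.
(a,b)_29: α=1, u≡8; β=0, v≡19 (mod 29); (8|29)=-1, (19|29)=-1; sign (−1)^0·-1^0·-1^1 = -1.
(a,b)_3: α=-1, u≡1; β=-1, v≡1 (mod 3); (1|3)=+1, (1|3)=+1; sign (−1)^1·+1^-1·+1^-1 = -1.
(a,b)_43: α=0, u≡33; β=2, v≡10 (mod 43); (33|43)=-1, (10|43)=+1; sign (−1)^0·-1^2·+1^0 = +1.
(a,b)_∞: sgn(18183)=+, sgn(-167739)=−, so +1.
(a,b)_13: α=2, u≡3; β=1, v≡11 (mod 13); (3|13)=+1, (11|13)=-1; sign (−1)^0·+1^1·-1^2 = +1.
(a,b)_7: α=2, u≡1; β=0, v≡2 (mod 7); (1|7)=+1, (2|7)=+1; sign (−1)^0·+1^0·+1^2 = +1.
(18183, -167739 / ℚ) ramifies at {3, 17, 19, 29}: a division algebra.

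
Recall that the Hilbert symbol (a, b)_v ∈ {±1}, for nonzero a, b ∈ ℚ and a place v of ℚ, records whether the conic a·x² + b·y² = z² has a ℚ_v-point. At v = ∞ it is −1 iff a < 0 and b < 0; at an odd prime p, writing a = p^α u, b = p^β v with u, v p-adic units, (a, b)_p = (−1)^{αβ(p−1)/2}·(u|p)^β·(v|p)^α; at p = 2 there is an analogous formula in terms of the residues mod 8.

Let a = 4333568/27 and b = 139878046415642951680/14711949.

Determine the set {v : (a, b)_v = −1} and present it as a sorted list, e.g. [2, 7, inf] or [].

[7, 11]

Mod squares: a ≡ 6, b ≡ 1155. Check v ∈ {∞, 2, 3, 5, 7, 11, 23, 31}.
v=3: a=3^-3·(≡2), b=3^-7·(≡1) mod 3; (2|3)=-1, (1|3)=+1; (−1)^{-3·-7·1}·(-1)^-7·(+1)^-3 = +1.
v=5: a=5^0·(≡4), b=5^1·(≡4) mod 5; (4|5)=+1, (4|5)=+1; (−1)^{0·1·2}·(+1)^1·(+1)^0 = +1.
v=23: a=23^2·(≡1), b=23^6·(≡5) mod 23; (1|23)=+1, (5|23)=-1; (−1)^{2·6·11}·(+1)^6·(-1)^2 = +1.
v=11: a=11^0·(≡6), b=11^1·(≡8) mod 11; (6|11)=-1, (8|11)=-1; (−1)^{0·1·5}·(-1)^1·(-1)^0 = -1.
v=31: a=31^0·(≡27), b=31^-2·(≡18) mod 31; (27|31)=-1, (18|31)=+1; (−1)^{0·-2·15}·(-1)^-2·(+1)^0 = +1.
v=2: v_2(a)=13, v_2(b)=34; units ≡ 3, 3 (mod 8); ε·ε+αω+βω = 1·1+13·1+34·1 ≡ 0  ⇒  (a,b)_2 = +1.
v=∞: 6 > 0 and 1155 > 0  ⇒  (a,b)_∞ = +1.
v=7: a=7^0·(≡6), b=7^-1·(≡2) mod 7; (6|7)=-1, (2|7)=+1; (−1)^{0·-1·3}·(-1)^-1·(+1)^0 = -1.
|Ram(6, 1155)| = 2, even; anisotropic at {7, 11}.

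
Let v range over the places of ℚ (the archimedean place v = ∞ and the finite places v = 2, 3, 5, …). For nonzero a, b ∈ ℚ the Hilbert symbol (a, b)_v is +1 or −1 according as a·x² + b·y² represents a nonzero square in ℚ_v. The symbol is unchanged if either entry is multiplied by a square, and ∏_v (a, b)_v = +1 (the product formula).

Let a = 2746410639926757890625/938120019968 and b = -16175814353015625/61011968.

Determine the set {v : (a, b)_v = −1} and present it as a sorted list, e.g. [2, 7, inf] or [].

(a, b) ≡ (1050112910, -2727566) mod (ℚ^×)²; places V = {2, 3, 5, 7, 11, 29, 31, 37, 41, ∞}.
(a,b)_7: α=7, u≡5; β=4, v≡3 (mod 7); (5|7)=-1, (3|7)=-1; sign (−1)^0·-1^4·-1^7 = -1.
(a,b)_41: α=1, u≡38; β=1, v≡11 (mod 41); (38|41)=-1, (11|41)=-1; sign (−1)^0·-1^1·-1^1 = +1.
(a,b)_∞: sgn(1050112910)=+, sgn(-2727566)=−, so +1.
(a,b)_11: α=3, u≡4; β=2, v≡4 (mod 11); (4|11)=+1, (4|11)=+1; sign (−1)^0·+1^2·+1^3 = +1.
(a,b)_5: α=7, u≡2; β=6, v≡4 (mod 5); (2|5)=-1, (4|5)=+1; sign (−1)^0·-1^6·+1^7 = +1.
(a,b)_2: α=-15, β=-11; u≡7, v≡1 (mod 8); ε(u)ε(v)=1·0, αω(v)=-15·0, βω(u)=-11·0; sum ≡ 0  ⇒  +1.
(a,b)_3: α=6, u≡2; β=4, v≡1 (mod 3); (2|3)=-1, (1|3)=+1; sign (−1)^0·-1^4·+1^6 = +1.
(a,b)_29: α=1, u≡11; β=1, v≡24 (mod 29); (11|29)=-1, (24|29)=+1; sign (−1)^0·-1^1·+1^1 = -1.
(a,b)_31: α=-5, u≡29; β=-3, v≡15 (mod 31); (29|31)=-1, (15|31)=-1; sign (−1)^1·-1^-3·-1^-5 = -1.
(a,b)_37: α=1, u≡36; β=1, v≡2 (mod 37); (36|37)=+1, (2|37)=-1; sign (−1)^0·+1^1·-1^1 = -1.
(1050112910, -2727566 / ℚ) ramifies at {7, 29, 31, 37}: a division algebra.

[7, 29, 31, 37]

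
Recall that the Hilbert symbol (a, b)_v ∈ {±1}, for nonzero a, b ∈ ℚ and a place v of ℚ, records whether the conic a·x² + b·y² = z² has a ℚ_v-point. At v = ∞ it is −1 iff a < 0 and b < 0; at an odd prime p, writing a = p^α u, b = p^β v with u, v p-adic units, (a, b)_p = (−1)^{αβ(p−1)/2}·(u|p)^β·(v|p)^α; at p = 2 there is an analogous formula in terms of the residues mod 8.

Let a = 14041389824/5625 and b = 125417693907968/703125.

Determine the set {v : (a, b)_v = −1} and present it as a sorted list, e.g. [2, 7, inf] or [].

[2, 29]

(a, b) ≡ (11, 1015) mod (ℚ^×)²; places V = {2, 3, 5, 7, 11, 29, ∞}.
(a,b)_2: α=8, β=10; u≡3, v≡7 (mod 8); ε(u)ε(v)=1·1, αω(v)=8·0, βω(u)=10·1; sum ≡ 1  ⇒  -1.
(a,b)_5: α=-4, u≡1; β=-7, v≡2 (mod 5); (1|5)=+1, (2|5)=-1; sign (−1)^0·+1^-7·-1^-4 = +1.
(a,b)_7: α=2, u≡1; β=3, v≡5 (mod 7); (1|7)=+1, (5|7)=-1; sign (−1)^0·+1^3·-1^2 = +1.
(a,b)_3: α=-2, u≡2; β=-2, v≡1 (mod 3); (2|3)=-1, (1|3)=+1; sign (−1)^0·-1^-2·+1^-2 = +1.
(a,b)_∞: sgn(11)=+, sgn(1015)=+, so +1.
(a,b)_29: α=2, u≡19; β=3, v≡9 (mod 29); (19|29)=-1, (9|29)=+1; sign (−1)^0·-1^3·+1^2 = -1.
(a,b)_11: α=3, u≡5; β=4, v≡3 (mod 11); (5|11)=+1, (3|11)=+1; sign (−1)^0·+1^4·+1^3 = +1.
(11, 1015 / ℚ) ramifies at {2, 29}: a division algebra.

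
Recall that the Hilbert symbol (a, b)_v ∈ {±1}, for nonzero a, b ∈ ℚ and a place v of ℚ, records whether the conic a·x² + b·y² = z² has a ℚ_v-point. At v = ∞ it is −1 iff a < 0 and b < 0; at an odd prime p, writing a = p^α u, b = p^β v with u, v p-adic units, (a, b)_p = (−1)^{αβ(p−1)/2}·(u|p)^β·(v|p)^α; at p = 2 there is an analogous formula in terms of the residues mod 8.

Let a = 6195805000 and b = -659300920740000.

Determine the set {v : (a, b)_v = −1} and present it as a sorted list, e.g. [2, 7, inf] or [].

[2, 7]

Mod squares: a ≡ 418, b ≡ -154. Check v ∈ {∞, 2, 3, 5, 7, 11, 19}.
v=∞: 418 > 0 and -154 < 0  ⇒  (a,b)_∞ = +1.
v=19: a=19^1·(≡14), b=19^2·(≡5) mod 19; (14|19)=-1, (5|19)=+1; (−1)^{1·2·9}·(-1)^2·(+1)^1 = +1.
v=11: a=11^3·(≡9), b=11^5·(≡2) mod 11; (9|11)=+1, (2|11)=-1; (−1)^{3·5·5}·(+1)^5·(-1)^3 = +1.
v=2: v_2(a)=3, v_2(b)=5; units ≡ 1, 3 (mod 8); ε·ε+αω+βω = 0·1+3·1+5·0 ≡ 1  ⇒  (a,b)_2 = -1.
v=5: a=5^4·(≡3), b=5^4·(≡1) mod 5; (3|5)=-1, (1|5)=+1; (−1)^{4·4·2}·(-1)^4·(+1)^4 = +1.
v=3: a=3^0·(≡1), b=3^4·(≡2) mod 3; (1|3)=+1, (2|3)=-1; (−1)^{0·4·1}·(+1)^4·(-1)^0 = +1.
v=7: a=7^2·(≡3), b=7^1·(≡3) mod 7; (3|7)=-1, (3|7)=-1; (−1)^{2·1·3}·(-1)^1·(-1)^2 = -1.
Ram(418, -154) = {2, 7}; no ℚ_2-point on the conic.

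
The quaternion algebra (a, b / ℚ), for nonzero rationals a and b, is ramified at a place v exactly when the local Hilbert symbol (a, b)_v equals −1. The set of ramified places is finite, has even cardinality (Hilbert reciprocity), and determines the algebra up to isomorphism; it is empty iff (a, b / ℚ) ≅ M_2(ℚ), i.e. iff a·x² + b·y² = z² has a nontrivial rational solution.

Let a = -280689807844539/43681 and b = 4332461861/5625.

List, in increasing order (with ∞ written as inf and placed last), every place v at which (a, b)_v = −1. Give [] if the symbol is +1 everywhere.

[3, 29]

Mod squares: a ≡ -115971, b ≡ 989. Check v ∈ {∞, 2, 3, 5, 7, 11, 13, 19, 23, 29, 31, 43}.
v=3: a=3^3·(≡1), b=3^-2·(≡2) mod 3; (1|3)=+1, (2|3)=-1; (−1)^{3·-2·1}·(+1)^-2·(-1)^3 = -1.
v=29: a=29^1·(≡2), b=29^0·(≡12) mod 29; (2|29)=-1, (12|29)=-1; (−1)^{1·0·14}·(-1)^0·(-1)^1 = -1.
v=2: v_2(a)=0, v_2(b)=0; units ≡ 5, 5 (mod 8); ε·ε+αω+βω = 0·0+0·1+0·1 ≡ 0  ⇒  (a,b)_2 = +1.
v=31: a=31^3·(≡25), b=31^0·(≡16) mod 31; (25|31)=+1, (16|31)=+1; (−1)^{3·0·15}·(+1)^0·(+1)^3 = +1.
v=19: a=19^-2·(≡4), b=19^0·(≡9) mod 19; (4|19)=+1, (9|19)=+1; (−1)^{-2·0·9}·(+1)^0·(+1)^-2 = +1.
v=43: a=43^1·(≡37), b=43^1·(≡17) mod 43; (37|43)=-1, (17|43)=+1; (−1)^{1·1·21}·(-1)^1·(+1)^1 = +1.
v=13: a=13^0·(≡11), b=13^2·(≡10) mod 13; (11|13)=-1, (10|13)=+1; (−1)^{0·2·6}·(-1)^2·(+1)^0 = +1.
v=7: a=7^0·(≡5), b=7^2·(≡2) mod 7; (5|7)=-1, (2|7)=+1; (−1)^{0·2·3}·(-1)^2·(+1)^0 = +1.
v=23: a=23^4·(≡16), b=23^3·(≡21) mod 23; (16|23)=+1, (21|23)=-1; (−1)^{4·3·11}·(+1)^3·(-1)^4 = +1.
v=5: a=5^0·(≡1), b=5^-4·(≡4) mod 5; (1|5)=+1, (4|5)=+1; (−1)^{0·-4·2}·(+1)^-4·(+1)^0 = +1.
v=11: a=11^-2·(≡8), b=11^0·(≡6) mod 11; (8|11)=-1, (6|11)=-1; (−1)^{-2·0·5}·(-1)^0·(-1)^-2 = +1.
v=∞: -115971 < 0 and 989 > 0  ⇒  (a,b)_∞ = +1.
Ram(-115971, 989) = {3, 29}; no ℚ_3-point on the conic.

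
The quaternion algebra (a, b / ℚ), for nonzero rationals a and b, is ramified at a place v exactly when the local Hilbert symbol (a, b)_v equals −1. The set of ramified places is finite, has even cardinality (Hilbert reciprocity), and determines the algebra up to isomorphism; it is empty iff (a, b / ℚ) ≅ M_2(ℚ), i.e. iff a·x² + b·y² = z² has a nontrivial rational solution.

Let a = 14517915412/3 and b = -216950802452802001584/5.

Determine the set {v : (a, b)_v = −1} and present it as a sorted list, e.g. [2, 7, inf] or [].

Mod squares: a ≡ 39, b ≡ -66495. Check v ∈ {∞, 2, 3, 5, 7, 11, 13, 31}.
v=13: a=13^1·(≡4), b=13^3·(≡6) mod 13; (4|13)=+1, (6|13)=-1; (−1)^{1·3·6}·(+1)^3·(-1)^1 = -1.
v=7: a=7^4·(≡4), b=7^8·(≡6) mod 7; (4|7)=+1, (6|7)=-1; (−1)^{4·8·3}·(+1)^8·(-1)^4 = +1.
v=31: a=31^2·(≡16), b=31^3·(≡1) mod 31; (16|31)=+1, (1|31)=+1; (−1)^{2·3·15}·(+1)^3·(+1)^2 = +1.
v=3: a=3^-1·(≡1), b=3^3·(≡2) mod 3; (1|3)=+1, (2|3)=-1; (−1)^{-1·3·1}·(+1)^3·(-1)^-1 = +1.
v=2: v_2(a)=2, v_2(b)=4; units ≡ 7, 1 (mod 8); ε·ε+αω+βω = 1·0+2·0+4·0 ≡ 0  ⇒  (a,b)_2 = +1.
v=5: a=5^0·(≡4), b=5^-1·(≡1) mod 5; (4|5)=+1, (1|5)=+1; (−1)^{0·-1·2}·(+1)^-1·(+1)^0 = +1.
v=11: a=11^2·(≡10), b=11^3·(≡9) mod 11; (10|11)=-1, (9|11)=+1; (−1)^{2·3·5}·(-1)^3·(+1)^2 = -1.
v=∞: 39 > 0 and -66495 < 0  ⇒  (a,b)_∞ = +1.
Ram(39, -66495) = {11, 13}; no ℚ_11-point on the conic.

[11, 13]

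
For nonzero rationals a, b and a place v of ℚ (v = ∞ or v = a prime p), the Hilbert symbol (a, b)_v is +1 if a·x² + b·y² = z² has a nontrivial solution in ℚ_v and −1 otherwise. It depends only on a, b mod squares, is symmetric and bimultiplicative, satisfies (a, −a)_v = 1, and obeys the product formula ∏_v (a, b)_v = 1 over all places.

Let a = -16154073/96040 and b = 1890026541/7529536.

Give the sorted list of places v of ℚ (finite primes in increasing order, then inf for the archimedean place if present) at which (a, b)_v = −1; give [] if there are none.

[2, 29]

(a, b) ≡ (-3770, 29) mod (ℚ^×)²; places V = {2, 3, 5, 7, 13, 23, 29, ∞}.
(a,b)_∞: sgn(-3770)=−, sgn(29)=+, so +1.
(a,b)_5: α=-1, u≡4; β=0, v≡1 (mod 5); (4|5)=+1, (1|5)=+1; sign (−1)^0·+1^0·+1^-1 = +1.
(a,b)_29: α=1, u≡26; β=1, v≡1 (mod 29); (26|29)=-1, (1|29)=+1; sign (−1)^0·-1^1·+1^1 = -1.
(a,b)_2: α=-3, β=-6; u≡3, v≡5 (mod 8); ε(u)ε(v)=1·0, αω(v)=-3·1, βω(u)=-6·1; sum ≡ 1  ⇒  -1.
(a,b)_3: α=4, u≡1; β=6, v≡2 (mod 3); (1|3)=+1, (2|3)=-1; sign (−1)^0·+1^6·-1^4 = +1.
(a,b)_13: α=1, u≡4; β=2, v≡1 (mod 13); (4|13)=+1, (1|13)=+1; sign (−1)^0·+1^2·+1^1 = +1.
(a,b)_7: α=-4, u≡6; β=-6, v≡4 (mod 7); (6|7)=-1, (4|7)=+1; sign (−1)^0·-1^-6·+1^-4 = +1.
(a,b)_23: α=2, u≡2; β=2, v≡3 (mod 23); (2|23)=+1, (3|23)=+1; sign (−1)^0·+1^2·+1^2 = +1.
Ram(-3770, 29) = {2, 29}; no ℚ_2-point on the conic.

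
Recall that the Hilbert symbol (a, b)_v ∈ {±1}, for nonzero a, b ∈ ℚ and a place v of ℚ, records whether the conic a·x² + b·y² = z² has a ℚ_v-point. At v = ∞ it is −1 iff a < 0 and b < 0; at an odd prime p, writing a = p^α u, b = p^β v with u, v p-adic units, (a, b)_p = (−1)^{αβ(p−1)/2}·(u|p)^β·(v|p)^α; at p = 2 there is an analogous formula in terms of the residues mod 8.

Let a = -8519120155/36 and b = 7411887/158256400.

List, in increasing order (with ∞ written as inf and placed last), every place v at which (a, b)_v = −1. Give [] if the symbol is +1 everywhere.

Mod squares: a ≡ -20995, b ≡ 7. Check v ∈ {∞, 2, 3, 5, 7, 13, 17, 19, 37}.
v=19: a=19^1·(≡17), b=19^0·(≡11) mod 19; (17|19)=+1, (11|19)=+1; (−1)^{1·0·9}·(+1)^0·(+1)^1 = +1.
v=13: a=13^3·(≡9), b=13^0·(≡5) mod 13; (9|13)=+1, (5|13)=-1; (−1)^{3·0·6}·(+1)^0·(-1)^3 = -1.
v=17: a=17^1·(≡5), b=17^-2·(≡7) mod 17; (5|17)=-1, (7|17)=-1; (−1)^{1·-2·8}·(-1)^-2·(-1)^1 = -1.
v=∞: -20995 < 0 and 7 > 0  ⇒  (a,b)_∞ = +1.
v=5: a=5^1·(≡4), b=5^-2·(≡2) mod 5; (4|5)=+1, (2|5)=-1; (−1)^{1·-2·2}·(+1)^-2·(-1)^1 = -1.
v=37: a=37^0·(≡25), b=37^-2·(≡7) mod 37; (25|37)=+1, (7|37)=+1; (−1)^{0·-2·18}·(+1)^-2·(+1)^0 = +1.
v=3: a=3^-2·(≡2), b=3^2·(≡1) mod 3; (2|3)=-1, (1|3)=+1; (−1)^{-2·2·1}·(-1)^2·(+1)^-2 = +1.
v=2: v_2(a)=-2, v_2(b)=-4; units ≡ 5, 7 (mod 8); ε·ε+αω+βω = 0·1+-2·0+-4·1 ≡ 0  ⇒  (a,b)_2 = +1.
v=7: a=7^4·(≡5), b=7^7·(≡2) mod 7; (5|7)=-1, (2|7)=+1; (−1)^{4·7·3}·(-1)^7·(+1)^4 = -1.
(-20995, 7 / ℚ) ramifies at {5, 7, 13, 17}: a division algebra.

[5, 7, 13, 17]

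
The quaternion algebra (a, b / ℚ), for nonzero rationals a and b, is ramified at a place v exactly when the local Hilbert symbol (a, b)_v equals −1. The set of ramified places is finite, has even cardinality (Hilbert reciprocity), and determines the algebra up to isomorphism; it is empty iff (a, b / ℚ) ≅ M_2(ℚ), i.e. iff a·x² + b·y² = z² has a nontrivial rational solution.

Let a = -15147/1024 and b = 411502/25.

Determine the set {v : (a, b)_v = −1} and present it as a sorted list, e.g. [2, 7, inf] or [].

[2, 13, 17, 19]

Mod squares: a ≡ -187, b ≡ 8398. Check v ∈ {∞, 2, 3, 5, 7, 11, 13, 17, 19}.
v=13: a=13^0·(≡5), b=13^1·(≡1) mod 13; (5|13)=-1, (1|13)=+1; (−1)^{0·1·6}·(-1)^1·(+1)^0 = -1.
v=7: a=7^0·(≡4), b=7^2·(≡3) mod 7; (4|7)=+1, (3|7)=-1; (−1)^{0·2·3}·(+1)^2·(-1)^0 = +1.
v=5: a=5^0·(≡2), b=5^-2·(≡2) mod 5; (2|5)=-1, (2|5)=-1; (−1)^{0·-2·2}·(-1)^-2·(-1)^0 = +1.
v=3: a=3^4·(≡2), b=3^0·(≡1) mod 3; (2|3)=-1, (1|3)=+1; (−1)^{4·0·1}·(-1)^0·(+1)^4 = +1.
v=17: a=17^1·(≡11), b=17^1·(≡4) mod 17; (11|17)=-1, (4|17)=+1; (−1)^{1·1·8}·(-1)^1·(+1)^1 = -1.
v=19: a=19^0·(≡2), b=19^1·(≡6) mod 19; (2|19)=-1, (6|19)=+1; (−1)^{0·1·9}·(-1)^1·(+1)^0 = -1.
v=11: a=11^1·(≡9), b=11^0·(≡1) mod 11; (9|11)=+1, (1|11)=+1; (−1)^{1·0·5}·(+1)^0·(+1)^1 = +1.
v=2: v_2(a)=-10, v_2(b)=1; units ≡ 5, 7 (mod 8); ε·ε+αω+βω = 0·1+-10·0+1·1 ≡ 1  ⇒  (a,b)_2 = -1.
v=∞: -187 < 0 and 8398 > 0  ⇒  (a,b)_∞ = +1.
|Ram(-187, 8398)| = 4, even; anisotropic at {2, 13, 17, 19}.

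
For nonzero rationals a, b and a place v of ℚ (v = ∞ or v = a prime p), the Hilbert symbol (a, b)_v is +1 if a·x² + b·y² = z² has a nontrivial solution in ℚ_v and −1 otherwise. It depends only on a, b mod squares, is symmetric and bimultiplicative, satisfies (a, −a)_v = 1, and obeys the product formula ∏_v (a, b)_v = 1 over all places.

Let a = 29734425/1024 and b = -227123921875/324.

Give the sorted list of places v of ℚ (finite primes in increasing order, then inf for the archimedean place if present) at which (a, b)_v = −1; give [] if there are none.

[3, 19, 29, 31]

(a, b) ≡ (2697, -14535931) mod (ℚ^×)²; places V = {2, 3, 5, 7, 19, 23, 29, 31, 37, ∞}.
(a,b)_37: α=0, u≡12; β=1, v≡21 (mod 37); (12|37)=+1, (21|37)=+1; sign (−1)^0·+1^1·+1^0 = +1.
(a,b)_31: α=1, u≡4; β=1, v≡7 (mod 31); (4|31)=+1, (7|31)=+1; sign (−1)^1·+1^1·+1^1 = -1.
(a,b)_3: α=3, u≡2; β=-4, v≡2 (mod 3); (2|3)=-1, (2|3)=-1; sign (−1)^0·-1^-4·-1^3 = -1.
(a,b)_29: α=1, u≡13; β=1, v≡21 (mod 29); (13|29)=+1, (21|29)=-1; sign (−1)^0·+1^1·-1^1 = -1.
(a,b)_7: α=2, u≡1; β=0, v≡5 (mod 7); (1|7)=+1, (5|7)=-1; sign (−1)^0·+1^0·-1^2 = +1.
(a,b)_2: α=-10, β=-2; u≡1, v≡5 (mod 8); ε(u)ε(v)=0·0, αω(v)=-10·1, βω(u)=-2·0; sum ≡ 0  ⇒  +1.
(a,b)_∞: sgn(2697)=+, sgn(-14535931)=−, so +1.
(a,b)_19: α=0, u≡12; β=1, v≡16 (mod 19); (12|19)=-1, (16|19)=+1; sign (−1)^0·-1^1·+1^0 = -1.
(a,b)_5: α=2, u≡3; β=6, v≡1 (mod 5); (3|5)=-1, (1|5)=+1; sign (−1)^0·-1^6·+1^2 = +1.
(a,b)_23: α=0, u≡4; β=1, v≡11 (mod 23); (4|23)=+1, (11|23)=-1; sign (−1)^0·+1^1·-1^0 = +1.
Ram(2697, -14535931) = {3, 19, 29, 31}; no ℚ_3-point on the conic.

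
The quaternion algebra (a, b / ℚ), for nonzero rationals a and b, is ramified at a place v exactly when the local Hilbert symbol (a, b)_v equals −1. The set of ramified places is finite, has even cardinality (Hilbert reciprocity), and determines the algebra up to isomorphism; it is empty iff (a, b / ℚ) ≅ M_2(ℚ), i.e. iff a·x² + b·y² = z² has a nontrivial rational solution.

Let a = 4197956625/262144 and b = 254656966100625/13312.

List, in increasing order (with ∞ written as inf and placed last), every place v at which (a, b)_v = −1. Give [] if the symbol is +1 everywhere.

[5, 13]

Mod squares: a ≡ 2465, b ≡ 13. Check v ∈ {∞, 2, 3, 5, 11, 13, 17, 23, 29}.
v=23: a=23^0·(≡4), b=23^2·(≡4) mod 23; (4|23)=+1, (4|23)=+1; (−1)^{0·2·11}·(+1)^2·(+1)^0 = +1.
v=11: a=11^0·(≡9), b=11^2·(≡6) mod 11; (9|11)=+1, (6|11)=-1; (−1)^{0·2·5}·(+1)^2·(-1)^0 = +1.
v=29: a=29^3·(≡3), b=29^4·(≡23) mod 29; (3|29)=-1, (23|29)=+1; (−1)^{3·4·14}·(-1)^4·(+1)^3 = +1.
v=13: a=13^0·(≡8), b=13^-1·(≡1) mod 13; (8|13)=-1, (1|13)=+1; (−1)^{0·-1·6}·(-1)^-1·(+1)^0 = -1.
v=2: v_2(a)=-18, v_2(b)=-10; units ≡ 1, 5 (mod 8); ε·ε+αω+βω = 0·0+-18·1+-10·0 ≡ 0  ⇒  (a,b)_2 = +1.
v=∞: 2465 > 0 and 13 > 0  ⇒  (a,b)_∞ = +1.
v=17: a=17^1·(≡2), b=17^0·(≡15) mod 17; (2|17)=+1, (15|17)=+1; (−1)^{1·0·8}·(+1)^0·(+1)^1 = +1.
v=3: a=3^4·(≡2), b=3^2·(≡1) mod 3; (2|3)=-1, (1|3)=+1; (−1)^{4·2·1}·(-1)^2·(+1)^4 = +1.
v=5: a=5^3·(≡2), b=5^4·(≡3) mod 5; (2|5)=-1, (3|5)=-1; (−1)^{3·4·2}·(-1)^4·(-1)^3 = -1.
(2465, 13 / ℚ) ramifies at {5, 13}: a division algebra.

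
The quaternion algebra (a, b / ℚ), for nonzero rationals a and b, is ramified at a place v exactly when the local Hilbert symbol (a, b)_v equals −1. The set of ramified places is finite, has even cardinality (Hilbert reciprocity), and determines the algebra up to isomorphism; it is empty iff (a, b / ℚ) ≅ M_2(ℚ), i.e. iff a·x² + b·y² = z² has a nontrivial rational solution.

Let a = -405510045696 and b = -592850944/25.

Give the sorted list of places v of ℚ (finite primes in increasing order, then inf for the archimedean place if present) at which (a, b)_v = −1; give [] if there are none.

(a, b) ≡ (-2750041, -144739) mod (ℚ^×)²; places V = {2, 3, 5, 7, 19, 23, 29, 31, ∞}.
(a,b)_23: α=1, u≡7; β=1, v≡9 (mod 23); (7|23)=-1, (9|23)=+1; sign (−1)^1·-1^1·+1^1 = +1.
(a,b)_3: α=2, u≡2; β=0, v≡2 (mod 3); (2|3)=-1, (2|3)=-1; sign (−1)^0·-1^0·-1^2 = +1.
(a,b)_5: α=0, u≡4; β=-2, v≡1 (mod 5); (4|5)=+1, (1|5)=+1; sign (−1)^0·+1^-2·+1^0 = +1.
(a,b)_19: α=1, u≡10; β=0, v≡15 (mod 19); (10|19)=-1, (15|19)=-1; sign (−1)^0·-1^0·-1^1 = -1.
(a,b)_∞: sgn(-2750041)=−, sgn(-144739)=−, so -1.
(a,b)_29: α=1, u≡20; β=1, v≡27 (mod 29); (20|29)=+1, (27|29)=-1; sign (−1)^0·+1^1·-1^1 = -1.
(a,b)_2: α=14, β=12; u≡7, v≡5 (mod 8); ε(u)ε(v)=1·0, αω(v)=14·1, βω(u)=12·0; sum ≡ 0  ⇒  +1.
(a,b)_31: α=1, u≡3; β=1, v≡23 (mod 31); (3|31)=-1, (23|31)=-1; sign (−1)^1·-1^1·-1^1 = -1.
(a,b)_7: α=1, u≡5; β=1, v≡2 (mod 7); (5|7)=-1, (2|7)=+1; sign (−1)^1·-1^1·+1^1 = +1.
Ram(-2750041, -144739) = {19, 29, 31, ∞}; no ℚ_19-point on the conic.

[19, 29, 31, inf]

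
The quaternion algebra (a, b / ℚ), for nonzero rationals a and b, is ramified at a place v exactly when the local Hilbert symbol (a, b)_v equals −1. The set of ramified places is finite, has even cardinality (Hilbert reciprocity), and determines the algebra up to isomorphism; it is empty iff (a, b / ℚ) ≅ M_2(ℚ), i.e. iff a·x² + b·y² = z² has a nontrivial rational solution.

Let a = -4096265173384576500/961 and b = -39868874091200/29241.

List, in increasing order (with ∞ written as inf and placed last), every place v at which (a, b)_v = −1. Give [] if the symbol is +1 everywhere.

[5, 7, 37, inf]

(a, b) ≡ (-2283085, -122507) mod (ℚ^×)²; places V = {2, 3, 5, 7, 11, 19, 31, 37, 41, 43, ∞}.
(a,b)_3: α=6, u≡2; β=-4, v≡1 (mod 3); (2|3)=-1, (1|3)=+1; sign (−1)^0·-1^-4·+1^6 = +1.
(a,b)_2: α=2, β=6; u≡3, v≡5 (mod 8); ε(u)ε(v)=1·0, αω(v)=2·1, βω(u)=6·1; sum ≡ 0  ⇒  +1.
(a,b)_7: α=1, u≡5; β=1, v≡3 (mod 7); (5|7)=-1, (3|7)=-1; sign (−1)^1·-1^1·-1^1 = -1.
(a,b)_43: α=1, u≡23; β=1, v≡29 (mod 43); (23|43)=+1, (29|43)=-1; sign (−1)^1·+1^1·-1^1 = +1.
(a,b)_41: α=3, u≡6; β=2, v≡10 (mod 41); (6|41)=-1, (10|41)=+1; sign (−1)^0·-1^2·+1^3 = +1.
(a,b)_31: α=-2, u≡26; β=0, v≡18 (mod 31); (26|31)=-1, (18|31)=+1; sign (−1)^0·-1^0·+1^-2 = +1.
(a,b)_19: α=0, u≡18; β=-2, v≡5 (mod 19); (18|19)=-1, (5|19)=+1; sign (−1)^0·-1^-2·+1^0 = +1.
(a,b)_∞: sgn(-2283085)=−, sgn(-122507)=−, so -1.
(a,b)_37: α=1, u≡9; β=1, v≡15 (mod 37); (9|37)=+1, (15|37)=-1; sign (−1)^0·+1^1·-1^1 = -1.
(a,b)_11: α=4, u≡3; β=3, v≡2 (mod 11); (3|11)=+1, (2|11)=-1; sign (−1)^0·+1^3·-1^4 = +1.
(a,b)_5: α=3, u≡3; β=2, v≡2 (mod 5); (3|5)=-1, (2|5)=-1; sign (−1)^0·-1^2·-1^3 = -1.
Ram(-2283085, -122507) = {5, 7, 37, ∞}; no ℚ_5-point on the conic.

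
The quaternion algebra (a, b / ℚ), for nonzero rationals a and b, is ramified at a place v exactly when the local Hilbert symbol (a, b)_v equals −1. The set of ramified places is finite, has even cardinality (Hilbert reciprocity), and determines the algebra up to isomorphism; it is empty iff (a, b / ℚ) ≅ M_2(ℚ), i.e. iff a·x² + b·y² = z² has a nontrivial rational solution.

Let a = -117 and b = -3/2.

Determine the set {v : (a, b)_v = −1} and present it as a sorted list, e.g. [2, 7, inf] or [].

(a, b) ≡ (-13, -6) mod (ℚ^×)²; places V = {2, 3, 13, ∞}.
(a,b)_2: α=0, β=-1; u≡3, v≡5 (mod 8); ε(u)ε(v)=1·0, αω(v)=0·1, βω(u)=-1·1; sum ≡ 1  ⇒  -1.
(a,b)_13: α=1, u≡4; β=0, v≡5 (mod 13); (4|13)=+1, (5|13)=-1; sign (−1)^0·+1^0·-1^1 = -1.
(a,b)_3: α=2, u≡2; β=1, v≡1 (mod 3); (2|3)=-1, (1|3)=+1; sign (−1)^0·-1^1·+1^2 = -1.
(a,b)_∞: sgn(-13)=−, sgn(-6)=−, so -1.
Ram(-13, -6) = {2, 3, 13, ∞}; no ℚ_2-point on the conic.

[2, 3, 13, inf]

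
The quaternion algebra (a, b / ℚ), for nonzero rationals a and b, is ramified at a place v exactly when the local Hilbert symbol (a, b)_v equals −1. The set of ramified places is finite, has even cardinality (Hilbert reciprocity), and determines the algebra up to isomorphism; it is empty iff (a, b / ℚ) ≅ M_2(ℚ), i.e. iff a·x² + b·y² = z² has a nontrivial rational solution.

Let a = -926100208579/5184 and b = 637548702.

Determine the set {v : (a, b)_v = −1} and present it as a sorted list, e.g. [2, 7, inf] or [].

[2, 3, 37, 43]

Mod squares: a ≡ -15179731, b ≡ 13011198. Check v ∈ {∞, 2, 3, 7, 13, 19, 29, 37, 43, 47}.
v=13: a=13^2·(≡5), b=13^0·(≡11) mod 13; (5|13)=-1, (11|13)=-1; (−1)^{2·0·6}·(-1)^0·(-1)^2 = +1.
v=∞: -15179731 < 0 and 13011198 > 0  ⇒  (a,b)_∞ = +1.
v=29: a=29^1·(≡11), b=29^1·(≡2) mod 29; (11|29)=-1, (2|29)=-1; (−1)^{1·1·14}·(-1)^1·(-1)^1 = +1.
v=19: a=19^2·(≡10), b=19^0·(≡16) mod 19; (10|19)=-1, (16|19)=+1; (−1)^{2·0·9}·(-1)^0·(+1)^2 = +1.
v=3: a=3^-4·(≡2), b=3^1·(≡2) mod 3; (2|3)=-1, (2|3)=-1; (−1)^{-4·1·1}·(-1)^1·(-1)^-4 = -1.
v=43: a=43^1·(≡10), b=43^1·(≡13) mod 43; (10|43)=+1, (13|43)=+1; (−1)^{1·1·21}·(+1)^1·(+1)^1 = -1.
v=2: v_2(a)=-6, v_2(b)=1; units ≡ 5, 7 (mod 8); ε·ε+αω+βω = 0·1+-6·0+1·1 ≡ 1  ⇒  (a,b)_2 = -1.
v=7: a=7^1·(≡4), b=7^2·(≡4) mod 7; (4|7)=+1, (4|7)=+1; (−1)^{1·2·3}·(+1)^2·(+1)^1 = +1.
v=37: a=37^1·(≡7), b=37^1·(≡35) mod 37; (7|37)=+1, (35|37)=-1; (−1)^{1·1·18}·(+1)^1·(-1)^1 = -1.
v=47: a=47^1·(≡46), b=47^1·(≡8) mod 47; (46|47)=-1, (8|47)=+1; (−1)^{1·1·23}·(-1)^1·(+1)^1 = +1.
|Ram(-15179731, 13011198)| = 4, even; anisotropic at {2, 3, 37, 43}.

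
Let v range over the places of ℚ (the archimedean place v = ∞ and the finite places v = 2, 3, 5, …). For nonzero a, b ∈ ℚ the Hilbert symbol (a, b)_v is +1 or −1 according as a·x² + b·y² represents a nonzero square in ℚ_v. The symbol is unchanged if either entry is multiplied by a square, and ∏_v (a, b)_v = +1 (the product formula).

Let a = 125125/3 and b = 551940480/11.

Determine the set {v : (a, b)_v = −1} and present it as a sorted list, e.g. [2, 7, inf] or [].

[3, 5, 7, 11]

(a, b) ≡ (15015, 770) mod (ℚ^×)²; places V = {2, 3, 5, 7, 11, 13, ∞}.
(a,b)_13: α=1, u≡6; β=2, v≡9 (mod 13); (6|13)=-1, (9|13)=+1; sign (−1)^0·-1^2·+1^1 = +1.
(a,b)_∞: sgn(15015)=+, sgn(770)=+, so +1.
(a,b)_11: α=1, u≡4; β=-1, v≡3 (mod 11); (4|11)=+1, (3|11)=+1; sign (−1)^1·+1^-1·+1^1 = -1.
(a,b)_3: α=-1, u≡1; β=6, v≡2 (mod 3); (1|3)=+1, (2|3)=-1; sign (−1)^0·+1^6·-1^-1 = -1.
(a,b)_2: α=0, β=7; u≡7, v≡1 (mod 8); ε(u)ε(v)=1·0, αω(v)=0·0, βω(u)=7·0; sum ≡ 0  ⇒  +1.
(a,b)_5: α=3, u≡2; β=1, v≡1 (mod 5); (2|5)=-1, (1|5)=+1; sign (−1)^0·-1^1·+1^3 = -1.
(a,b)_7: α=1, u≡6; β=1, v≡6 (mod 7); (6|7)=-1, (6|7)=-1; sign (−1)^1·-1^1·-1^1 = -1.
Ram(15015, 770) = {3, 5, 7, 11}; no ℚ_3-point on the conic.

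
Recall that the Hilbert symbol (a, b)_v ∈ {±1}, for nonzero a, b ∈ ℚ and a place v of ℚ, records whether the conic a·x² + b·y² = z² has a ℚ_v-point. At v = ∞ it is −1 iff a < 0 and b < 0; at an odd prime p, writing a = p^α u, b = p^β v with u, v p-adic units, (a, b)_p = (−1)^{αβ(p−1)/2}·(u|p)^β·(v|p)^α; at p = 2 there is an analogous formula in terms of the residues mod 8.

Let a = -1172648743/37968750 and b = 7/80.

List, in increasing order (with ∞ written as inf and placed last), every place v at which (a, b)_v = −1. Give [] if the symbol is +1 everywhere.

[3, 7]

Mod squares: a ≡ -210, b ≡ 35. Check v ∈ {∞, 2, 3, 5, 7, 43}.
v=43: a=43^4·(≡27), b=43^0·(≡6) mod 43; (27|43)=-1, (6|43)=+1; (−1)^{4·0·21}·(-1)^0·(+1)^4 = +1.
v=3: a=3^-5·(≡2), b=3^0·(≡2) mod 3; (2|3)=-1, (2|3)=-1; (−1)^{-5·0·1}·(-1)^0·(-1)^-5 = -1.
v=5: a=5^-7·(≡2), b=5^-1·(≡2) mod 5; (2|5)=-1, (2|5)=-1; (−1)^{-7·-1·2}·(-1)^-1·(-1)^-7 = +1.
v=2: v_2(a)=-1, v_2(b)=-4; units ≡ 7, 3 (mod 8); ε·ε+αω+βω = 1·1+-1·1+-4·0 ≡ 0  ⇒  (a,b)_2 = +1.
v=7: a=7^3·(≡6), b=7^1·(≡5) mod 7; (6|7)=-1, (5|7)=-1; (−1)^{3·1·3}·(-1)^1·(-1)^3 = -1.
v=∞: -210 < 0 and 35 > 0  ⇒  (a,b)_∞ = +1.
(-210, 35 / ℚ) ramifies at {3, 7}: a division algebra.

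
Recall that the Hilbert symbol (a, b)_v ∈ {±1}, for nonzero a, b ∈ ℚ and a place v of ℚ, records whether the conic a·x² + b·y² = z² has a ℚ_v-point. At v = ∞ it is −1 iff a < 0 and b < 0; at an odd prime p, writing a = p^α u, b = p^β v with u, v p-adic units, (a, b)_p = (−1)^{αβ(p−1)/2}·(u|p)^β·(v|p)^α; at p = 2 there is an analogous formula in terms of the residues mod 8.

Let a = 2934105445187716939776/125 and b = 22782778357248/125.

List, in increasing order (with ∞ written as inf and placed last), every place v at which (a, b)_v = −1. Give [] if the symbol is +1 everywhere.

[2, 5]

(a, b) ≡ (2730, 910) mod (ℚ^×)²; places V = {2, 3, 5, 7, 13, ∞}.
(a,b)_7: α=5, u≡6; β=3, v≡4 (mod 7); (6|7)=-1, (4|7)=+1; sign (−1)^1·-1^3·+1^5 = +1.
(a,b)_13: α=5, u≡11; β=3, v≡11 (mod 13); (11|13)=-1, (11|13)=-1; sign (−1)^0·-1^3·-1^5 = +1.
(a,b)_5: α=-3, u≡1; β=-3, v≡3 (mod 5); (1|5)=+1, (3|5)=-1; sign (−1)^0·+1^-3·-1^-3 = -1.
(a,b)_∞: sgn(2730)=+, sgn(910)=+, so +1.
(a,b)_3: α=15, u≡1; β=10, v≡1 (mod 3); (1|3)=+1, (1|3)=+1; sign (−1)^0·+1^10·+1^15 = +1.
(a,b)_2: α=15, β=9; u≡5, v≡7 (mod 8); ε(u)ε(v)=0·1, αω(v)=15·0, βω(u)=9·1; sum ≡ 1  ⇒  -1.
Ram(2730, 910) = {2, 5}; no ℚ_2-point on the conic.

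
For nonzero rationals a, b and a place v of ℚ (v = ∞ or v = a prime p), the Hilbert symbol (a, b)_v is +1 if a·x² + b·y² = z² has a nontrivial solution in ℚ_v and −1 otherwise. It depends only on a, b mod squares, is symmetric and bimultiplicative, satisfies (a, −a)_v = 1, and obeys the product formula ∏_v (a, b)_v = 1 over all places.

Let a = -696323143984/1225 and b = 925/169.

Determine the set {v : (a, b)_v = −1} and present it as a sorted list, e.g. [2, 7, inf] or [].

[13, 29, 37, 43]

(a, b) ≡ (-31789771, 37) mod (ℚ^×)²; places V = {2, 5, 7, 13, 29, 37, 43, 53, ∞}.
(a,b)_53: α=1, u≡38; β=0, v≡13 (mod 53); (38|53)=+1, (13|53)=+1; sign (−1)^0·+1^0·+1^1 = +1.
(a,b)_7: α=-2, u≡2; β=0, v≡1 (mod 7); (2|7)=+1, (1|7)=+1; sign (−1)^0·+1^0·+1^-2 = +1.
(a,b)_29: α=1, u≡22; β=0, v≡18 (mod 29); (22|29)=+1, (18|29)=-1; sign (−1)^0·+1^0·-1^1 = -1.
(a,b)_43: α=1, u≡18; β=0, v≡7 (mod 43); (18|43)=-1, (7|43)=-1; sign (−1)^0·-1^0·-1^1 = -1.
(a,b)_2: α=4, β=0; u≡5, v≡5 (mod 8); ε(u)ε(v)=0·0, αω(v)=4·1, βω(u)=0·1; sum ≡ 0  ⇒  +1.
(a,b)_∞: sgn(-31789771)=−, sgn(37)=+, so +1.
(a,b)_5: α=-2, u≡4; β=2, v≡3 (mod 5); (4|5)=+1, (3|5)=-1; sign (−1)^0·+1^2·-1^-2 = +1.
(a,b)_37: α=3, u≡13; β=1, v≡10 (mod 37); (13|37)=-1, (10|37)=+1; sign (−1)^0·-1^1·+1^3 = -1.
(a,b)_13: α=1, u≡5; β=-2, v≡2 (mod 13); (5|13)=-1, (2|13)=-1; sign (−1)^0·-1^-2·-1^1 = -1.
(-31789771, 37 / ℚ) ramifies at {13, 29, 37, 43}: a division algebra.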